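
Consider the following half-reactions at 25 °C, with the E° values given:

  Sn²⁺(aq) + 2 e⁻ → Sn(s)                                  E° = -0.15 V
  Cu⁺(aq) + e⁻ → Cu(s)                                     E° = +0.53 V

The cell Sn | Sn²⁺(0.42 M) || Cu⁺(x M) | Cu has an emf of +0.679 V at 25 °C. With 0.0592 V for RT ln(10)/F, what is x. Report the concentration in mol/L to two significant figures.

0.62 M

Cu⁺/Cu is the cathode, Sn²⁺/Sn the anode: E°cell = +0.68 V, n = 2.
Overall reaction: 2 Cu⁺(aq) + Sn(s) → 2 Cu(s) + Sn²⁺(aq); Q = [Sn²⁺]^1/[Cu⁺]^2.
From E = E° − (0.0592/n) log Q: log Q = (E° − E)·n/0.0592 = (+0.68 − (+0.679))·2/0.0592 = 0.0338.
So 2·log[Cu⁺] = 1·log(0.42) − log Q = -0.3768 − (0.0338) = -0.4106; log[Cu⁺] = -0.4106 / 2 = -0.2053; [Cu⁺] = 10^(-0.2053) ≈ 0.62 M.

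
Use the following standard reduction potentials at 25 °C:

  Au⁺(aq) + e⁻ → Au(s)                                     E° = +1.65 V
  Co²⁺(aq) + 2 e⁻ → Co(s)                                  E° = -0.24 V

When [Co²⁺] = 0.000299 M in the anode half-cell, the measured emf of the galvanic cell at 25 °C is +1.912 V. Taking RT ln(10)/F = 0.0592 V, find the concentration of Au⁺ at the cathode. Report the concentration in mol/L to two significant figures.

Au⁺/Au is the cathode, Co²⁺/Co the anode: E°cell = +1.89 V, n = 2.
Overall reaction: 2 Au⁺(aq) + Co(s) → 2 Au(s) + Co²⁺(aq); Q = [Co²⁺]^1/[Au⁺]^2.
From E = E° − (0.0592/n) log Q: log Q = (E° − E)·n/0.0592 = (+1.89 − (+1.912))·2/0.0592 = -0.7432.
So 2·log[Au⁺] = 1·log(0.000299) − log Q = -3.5243 − (-0.7432) = -2.7811; log[Au⁺] = -2.7811 / 2 = -1.3905; [Au⁺] = 10^(-1.3905) ≈ 0.041 M.

0.041 M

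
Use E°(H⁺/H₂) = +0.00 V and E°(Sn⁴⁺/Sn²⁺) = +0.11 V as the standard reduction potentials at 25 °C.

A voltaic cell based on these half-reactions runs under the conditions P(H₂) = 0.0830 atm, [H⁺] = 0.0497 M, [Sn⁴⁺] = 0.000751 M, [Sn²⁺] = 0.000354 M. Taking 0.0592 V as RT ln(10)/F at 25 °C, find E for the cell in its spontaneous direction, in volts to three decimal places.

+0.165 V

Sn⁴⁺/Sn²⁺ is the cathode (higher E°), H⁺/H₂ the anode: E°cell = +0.11 − (+0.00) = +0.11 V, n = 2.
Overall: Sn⁴⁺(aq) + H₂(g) → Sn²⁺(aq) + 2 H⁺(aq)
Q = [Sn²⁺]·[H⁺]^2 / ([Sn⁴⁺]·P(H₂)); log Q = -1.853.
E = E° − (0.0592/n) log Q = +0.11 − (0.0592/2)(-1.853) = +0.165 V.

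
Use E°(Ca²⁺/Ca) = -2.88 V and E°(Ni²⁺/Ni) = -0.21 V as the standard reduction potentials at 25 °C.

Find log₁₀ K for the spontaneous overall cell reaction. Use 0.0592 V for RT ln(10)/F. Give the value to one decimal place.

Cathode: Ni²⁺/Ni; anode: Ca²⁺/Ca. E°cell = +2.67 V, n = 2.
log K = nE°cell / 0.0592 = (2)(+2.67) / 0.0592 = 90.2.

90.2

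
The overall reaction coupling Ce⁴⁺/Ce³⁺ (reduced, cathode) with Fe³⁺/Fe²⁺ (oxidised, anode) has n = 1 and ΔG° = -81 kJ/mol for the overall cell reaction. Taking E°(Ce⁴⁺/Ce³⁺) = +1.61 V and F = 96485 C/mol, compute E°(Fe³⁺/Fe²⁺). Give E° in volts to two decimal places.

+0.77 V

E°cell = −ΔG°/(nF) = −(-81×10³)/((1)(96485)) = +0.840 V.
Since Ce⁴⁺/Ce³⁺ is the cathode and Fe³⁺/Fe²⁺ the anode, E°cell = E°(Ce⁴⁺/Ce³⁺) − E°(Fe³⁺/Fe²⁺).
So E°(Fe³⁺/Fe²⁺) = E°(Ce⁴⁺/Ce³⁺) − E°cell = (+1.61) − (+0.840) = +0.77 V.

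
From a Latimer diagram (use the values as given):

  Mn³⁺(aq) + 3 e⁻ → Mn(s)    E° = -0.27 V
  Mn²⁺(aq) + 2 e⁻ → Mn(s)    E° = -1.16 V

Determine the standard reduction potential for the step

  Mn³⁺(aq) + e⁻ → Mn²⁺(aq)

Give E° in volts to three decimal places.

Sequential free energies add, so n₃E°₃ = n₁E°₁ + n₂E°₂.
With n₃ = 3, and the known step contributing 2×(-1.16) V, the unknown satisfies 1·E° = 3×(-0.27) − 2×(-1.16) = +1.510.
E° = +1.510 / 1 = +1.510 V.

+1.510 V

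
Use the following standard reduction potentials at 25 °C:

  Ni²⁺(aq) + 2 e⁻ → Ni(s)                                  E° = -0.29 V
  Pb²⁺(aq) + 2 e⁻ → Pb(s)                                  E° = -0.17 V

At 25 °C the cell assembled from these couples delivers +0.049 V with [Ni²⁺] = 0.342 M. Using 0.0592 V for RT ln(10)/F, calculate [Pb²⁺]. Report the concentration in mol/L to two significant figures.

Pb²⁺/Pb is the cathode, Ni²⁺/Ni the anode: E°cell = +0.12 V, n = 2.
Overall reaction: Pb²⁺(aq) + Ni(s) → Pb(s) + Ni²⁺(aq); Q = [Ni²⁺]^1/[Pb²⁺]^1.
From E = E° − (0.0592/n) log Q: log Q = (E° − E)·n/0.0592 = (+0.12 − (+0.049))·2/0.0592 = 2.3986.
So 1·log[Pb²⁺] = 1·log(0.342) − log Q = -0.4660 − (2.3986) = -2.8646; [Pb²⁺] = 10^(-2.8646) ≈ 0.0014 M.

0.0014 M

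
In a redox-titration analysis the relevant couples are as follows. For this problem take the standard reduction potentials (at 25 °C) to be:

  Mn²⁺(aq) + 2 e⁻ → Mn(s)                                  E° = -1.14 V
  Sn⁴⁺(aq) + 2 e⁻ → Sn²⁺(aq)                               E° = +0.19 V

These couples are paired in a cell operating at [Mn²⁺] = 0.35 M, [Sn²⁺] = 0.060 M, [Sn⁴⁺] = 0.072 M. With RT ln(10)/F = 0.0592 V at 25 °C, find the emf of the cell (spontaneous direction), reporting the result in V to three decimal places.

Sn⁴⁺/Sn²⁺ is the cathode (higher E°), Mn²⁺/Mn the anode: E°cell = +0.19 − (-1.14) = +1.33 V, n = 2.
Overall: Sn⁴⁺(aq) + Mn(s) → Sn²⁺(aq) + Mn²⁺(aq)
Q = [Sn²⁺]·[Mn²⁺] / ([Sn⁴⁺]); log Q = -0.535.
E = E° − (0.0592/n) log Q = +1.33 − (0.0592/2)(-0.535) = +1.346 V.

+1.346 V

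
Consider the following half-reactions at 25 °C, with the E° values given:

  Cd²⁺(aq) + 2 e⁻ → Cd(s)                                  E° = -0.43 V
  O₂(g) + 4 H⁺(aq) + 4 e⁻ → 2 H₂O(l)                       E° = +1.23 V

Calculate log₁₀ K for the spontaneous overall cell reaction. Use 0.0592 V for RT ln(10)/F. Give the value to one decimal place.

112.2

Cathode: O₂/H₂O; anode: Cd²⁺/Cd. E°cell = +1.66 V, n = 4.
log K = nE°cell / 0.0592 = (4)(+1.66) / 0.0592 = 112.2.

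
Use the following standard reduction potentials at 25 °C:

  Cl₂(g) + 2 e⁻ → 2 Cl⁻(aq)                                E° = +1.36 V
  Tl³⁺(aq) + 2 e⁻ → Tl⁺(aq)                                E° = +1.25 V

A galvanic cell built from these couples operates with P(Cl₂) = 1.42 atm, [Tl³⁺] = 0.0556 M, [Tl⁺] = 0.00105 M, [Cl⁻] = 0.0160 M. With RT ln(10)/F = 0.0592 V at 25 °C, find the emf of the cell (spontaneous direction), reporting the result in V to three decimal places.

Cl₂/Cl⁻ is the cathode (higher E°), Tl³⁺/Tl⁺ the anode: E°cell = +1.36 − (+1.25) = +0.11 V, n = 2.
Overall: Cl₂(g) + Tl⁺(aq) → 2 Cl⁻(aq) + Tl³⁺(aq)
Q = [Cl⁻]^2·[Tl³⁺] / (P(Cl₂)·[Tl⁺]); log Q = -2.020.
E = E° − (0.0592/n) log Q = +0.11 − (0.0592/2)(-2.020) = +0.170 V.

+0.170 V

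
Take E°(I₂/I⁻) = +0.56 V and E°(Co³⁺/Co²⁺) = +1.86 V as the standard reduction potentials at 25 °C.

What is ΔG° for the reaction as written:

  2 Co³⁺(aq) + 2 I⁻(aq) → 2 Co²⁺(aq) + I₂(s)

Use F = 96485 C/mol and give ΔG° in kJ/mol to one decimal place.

-250.9 kJ/mol

As written, Co³⁺/Co²⁺ is reduced (cathode) and I₂/I⁻ is oxidised (anode), so E°cell = (+1.86) − (+0.56) = +1.30 V.
Balancing electrons gives n = 2.
ΔG° = −nFE° = −(2)(96485)(+1.30) = -250,861 J = -250.9 kJ/mol.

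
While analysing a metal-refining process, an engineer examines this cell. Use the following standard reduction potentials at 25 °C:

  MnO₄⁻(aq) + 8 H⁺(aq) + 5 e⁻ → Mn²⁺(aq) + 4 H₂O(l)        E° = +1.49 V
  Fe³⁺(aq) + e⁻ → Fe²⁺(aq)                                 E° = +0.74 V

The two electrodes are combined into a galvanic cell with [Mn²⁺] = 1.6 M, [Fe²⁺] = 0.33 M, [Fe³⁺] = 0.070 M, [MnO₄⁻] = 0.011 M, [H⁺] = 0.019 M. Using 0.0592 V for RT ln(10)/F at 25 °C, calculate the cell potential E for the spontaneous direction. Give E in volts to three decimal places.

MnO₄⁻/Mn²⁺ is the cathode (higher E°), Fe³⁺/Fe²⁺ the anode: E°cell = +1.49 − (+0.74) = +0.75 V, n = 5.
Overall: MnO₄⁻(aq) + 8 H⁺(aq) + 5 Fe²⁺(aq) → Mn²⁺(aq) + 4 H₂O(l) + 5 Fe³⁺(aq)
Q = [Mn²⁺]·[Fe³⁺]^5 / ([MnO₄⁻]·[H⁺]^8·[Fe²⁺]^5); log Q = 12.566.
E = E° − (0.0592/n) log Q = +0.75 − (0.0592/5)(12.566) = +0.601 V.

+0.601 V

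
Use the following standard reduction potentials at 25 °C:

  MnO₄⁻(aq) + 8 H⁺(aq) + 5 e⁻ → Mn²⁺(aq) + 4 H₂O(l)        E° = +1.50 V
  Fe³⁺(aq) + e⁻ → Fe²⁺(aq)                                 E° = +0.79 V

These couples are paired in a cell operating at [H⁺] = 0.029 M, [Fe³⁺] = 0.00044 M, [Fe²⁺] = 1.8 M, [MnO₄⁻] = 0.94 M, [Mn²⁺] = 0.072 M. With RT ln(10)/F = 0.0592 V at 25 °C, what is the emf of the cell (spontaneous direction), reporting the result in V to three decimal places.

+0.791 V

MnO₄⁻/Mn²⁺ is the cathode (higher E°), Fe³⁺/Fe²⁺ the anode: E°cell = +1.50 − (+0.79) = +0.71 V, n = 5.
Overall: MnO₄⁻(aq) + 8 H⁺(aq) + 5 Fe²⁺(aq) → Mn²⁺(aq) + 4 H₂O(l) + 5 Fe³⁺(aq)
Q = [Mn²⁺]·[Fe³⁺]^5 / ([MnO₄⁻]·[H⁺]^8·[Fe²⁺]^5); log Q = -6.874.
E = E° − (0.0592/n) log Q = +0.71 − (0.0592/5)(-6.874) = +0.791 V.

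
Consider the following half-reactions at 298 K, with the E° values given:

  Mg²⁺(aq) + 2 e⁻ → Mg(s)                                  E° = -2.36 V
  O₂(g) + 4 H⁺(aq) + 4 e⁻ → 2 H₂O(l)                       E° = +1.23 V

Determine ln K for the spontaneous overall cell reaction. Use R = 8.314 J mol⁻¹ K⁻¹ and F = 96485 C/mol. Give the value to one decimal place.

559.2

Cathode: O₂/H₂O; anode: Mg²⁺/Mg. E°cell = (+1.23) − (-2.36) = +3.59 V, with n = 4.
ΔG° = −nFE° = −RT ln K, so ln K = nFE°/(RT) = (4)(96485)(+3.59) / ((8.314)(298)) = 559.227.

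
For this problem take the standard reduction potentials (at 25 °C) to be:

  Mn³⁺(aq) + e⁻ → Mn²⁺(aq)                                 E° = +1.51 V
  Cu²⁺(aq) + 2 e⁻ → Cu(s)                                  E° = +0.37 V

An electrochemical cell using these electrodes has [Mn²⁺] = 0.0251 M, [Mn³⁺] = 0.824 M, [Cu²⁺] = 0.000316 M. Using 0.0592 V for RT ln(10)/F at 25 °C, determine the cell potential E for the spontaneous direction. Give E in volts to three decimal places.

Mn³⁺/Mn²⁺ is the cathode (higher E°), Cu²⁺/Cu the anode: E°cell = +1.51 − (+0.37) = +1.14 V, n = 2.
Overall: 2 Mn³⁺(aq) + Cu(s) → 2 Mn²⁺(aq) + Cu²⁺(aq)
Q = [Mn²⁺]^2·[Cu²⁺] / ([Mn³⁺]^2); log Q = -6.533.
E = E° − (0.0592/n) log Q = +1.14 − (0.0592/2)(-6.533) = +1.333 V.

+1.333 V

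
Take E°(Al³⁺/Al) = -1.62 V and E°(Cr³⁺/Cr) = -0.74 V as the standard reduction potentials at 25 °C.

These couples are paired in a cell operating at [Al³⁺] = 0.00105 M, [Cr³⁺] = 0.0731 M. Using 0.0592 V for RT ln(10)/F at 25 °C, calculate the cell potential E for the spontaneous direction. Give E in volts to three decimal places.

Cr³⁺/Cr is the cathode (higher E°), Al³⁺/Al the anode: E°cell = -0.74 − (-1.62) = +0.88 V, n = 3.
Overall: Cr³⁺(aq) + Al(s) → Cr(s) + Al³⁺(aq)
Q = [Al³⁺] / ([Cr³⁺]); log Q = -1.843.
E = E° − (0.0592/n) log Q = +0.88 − (0.0592/3)(-1.843) = +0.916 V.

+0.916 V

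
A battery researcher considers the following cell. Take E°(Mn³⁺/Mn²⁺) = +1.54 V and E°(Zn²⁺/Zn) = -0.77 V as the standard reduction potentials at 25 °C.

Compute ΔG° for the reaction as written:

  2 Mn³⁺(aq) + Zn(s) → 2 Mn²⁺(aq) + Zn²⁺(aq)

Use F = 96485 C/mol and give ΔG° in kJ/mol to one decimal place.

As written, Mn³⁺/Mn²⁺ is reduced (cathode) and Zn²⁺/Zn is oxidised (anode), so E°cell = (+1.54) − (-0.77) = +2.31 V.
Balancing electrons gives n = 2.
ΔG° = −nFE° = −(2)(96485)(+2.31) = -445,761 J = -445.8 kJ/mol.

-445.8 kJ/mol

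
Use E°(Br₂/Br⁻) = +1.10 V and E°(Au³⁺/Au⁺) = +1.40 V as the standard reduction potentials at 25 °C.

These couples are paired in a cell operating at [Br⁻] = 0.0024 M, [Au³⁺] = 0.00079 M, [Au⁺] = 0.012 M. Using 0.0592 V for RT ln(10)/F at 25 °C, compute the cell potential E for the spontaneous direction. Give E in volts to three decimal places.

+0.110 V

Au³⁺/Au⁺ is the cathode (higher E°), Br₂/Br⁻ the anode: E°cell = +1.40 − (+1.10) = +0.30 V, n = 2.
Overall: Au³⁺(aq) + 2 Br⁻(aq) → Au⁺(aq) + Br₂(l)
Q = [Au⁺] / ([Au³⁺]·[Br⁻]^2); log Q = 6.421.
E = E° − (0.0592/n) log Q = +0.30 − (0.0592/2)(6.421) = +0.110 V.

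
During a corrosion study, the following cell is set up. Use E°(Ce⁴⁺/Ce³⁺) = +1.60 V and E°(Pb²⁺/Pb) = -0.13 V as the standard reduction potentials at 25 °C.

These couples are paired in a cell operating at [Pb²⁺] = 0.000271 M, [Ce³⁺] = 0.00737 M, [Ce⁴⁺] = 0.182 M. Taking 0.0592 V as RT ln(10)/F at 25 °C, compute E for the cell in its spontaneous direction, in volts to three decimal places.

Ce⁴⁺/Ce³⁺ is the cathode (higher E°), Pb²⁺/Pb the anode: E°cell = +1.60 − (-0.13) = +1.73 V, n = 2.
Overall: 2 Ce⁴⁺(aq) + Pb(s) → 2 Ce³⁺(aq) + Pb²⁺(aq)
Q = [Ce³⁺]^2·[Pb²⁺] / ([Ce⁴⁺]^2); log Q = -6.352.
E = E° − (0.0592/n) log Q = +1.73 − (0.0592/2)(-6.352) = +1.918 V.

+1.918 V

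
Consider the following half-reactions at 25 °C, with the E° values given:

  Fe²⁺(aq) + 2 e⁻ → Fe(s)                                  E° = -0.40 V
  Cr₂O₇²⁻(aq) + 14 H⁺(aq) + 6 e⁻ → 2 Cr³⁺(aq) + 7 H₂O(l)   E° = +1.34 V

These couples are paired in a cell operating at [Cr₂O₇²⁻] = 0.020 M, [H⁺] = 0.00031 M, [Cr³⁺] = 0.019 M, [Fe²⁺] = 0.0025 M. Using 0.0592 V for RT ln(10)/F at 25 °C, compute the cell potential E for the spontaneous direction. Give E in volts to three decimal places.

+1.350 V

Cr₂O₇²⁻/Cr³⁺ is the cathode (higher E°), Fe²⁺/Fe the anode: E°cell = +1.34 − (-0.40) = +1.74 V, n = 6.
Overall: Cr₂O₇²⁻(aq) + 14 H⁺(aq) + 3 Fe(s) → 2 Cr³⁺(aq) + 7 H₂O(l) + 3 Fe²⁺(aq)
Q = [Cr³⁺]^2·[Fe²⁺]^3 / ([Cr₂O₇²⁻]·[H⁺]^14); log Q = 39.571.
E = E° − (0.0592/n) log Q = +1.74 − (0.0592/6)(39.571) = +1.350 V.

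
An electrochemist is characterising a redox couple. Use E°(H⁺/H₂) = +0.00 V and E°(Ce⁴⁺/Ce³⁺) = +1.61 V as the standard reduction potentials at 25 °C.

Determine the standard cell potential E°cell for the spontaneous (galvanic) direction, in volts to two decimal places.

The Ce⁴⁺/Ce³⁺ couple has the higher reduction potential, so it is the cathode; H⁺/H₂ is oxidised at the anode.
E°cell = E°(cathode) − E°(anode) = (+1.61) − (+0.00) = +1.61 V.
Since E°cell > 0, the reaction is spontaneous under standard conditions.

+1.61 V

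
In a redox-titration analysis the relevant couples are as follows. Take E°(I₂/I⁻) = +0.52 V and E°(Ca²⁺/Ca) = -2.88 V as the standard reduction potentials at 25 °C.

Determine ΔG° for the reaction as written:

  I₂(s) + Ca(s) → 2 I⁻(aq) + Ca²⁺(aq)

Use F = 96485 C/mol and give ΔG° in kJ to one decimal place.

-656.1 kJ

As written, I₂/I⁻ is reduced (cathode) and Ca²⁺/Ca is oxidised (anode), so E°cell = (+0.52) − (-2.88) = +3.40 V.
Balancing electrons gives n = 2.
ΔG° = −nFE° = −(2)(96485)(+3.40) = -656,098 J = -656.1 kJ.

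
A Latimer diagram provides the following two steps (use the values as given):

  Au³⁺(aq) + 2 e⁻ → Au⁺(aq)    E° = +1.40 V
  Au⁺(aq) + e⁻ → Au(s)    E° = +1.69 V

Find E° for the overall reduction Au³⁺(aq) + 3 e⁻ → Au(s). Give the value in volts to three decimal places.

+1.497 V

Since ΔG° = −nFE° is additive over sequential reductions, n₃E°₃ = n₁E°₁ + n₂E°₂.
E°₃ = (2×+1.40 + 1×+1.69) / 3 = (+4.490) / 3 = +1.497 V.
Simply averaging or adding the two E° values would be wrong; the electron-weighted sum is required.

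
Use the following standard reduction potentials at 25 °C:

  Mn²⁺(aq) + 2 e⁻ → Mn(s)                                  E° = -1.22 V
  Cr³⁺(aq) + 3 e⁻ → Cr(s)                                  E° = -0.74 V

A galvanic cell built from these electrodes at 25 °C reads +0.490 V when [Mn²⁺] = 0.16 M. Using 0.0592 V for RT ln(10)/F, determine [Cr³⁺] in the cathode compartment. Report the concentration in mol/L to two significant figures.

Cr³⁺/Cr is the cathode, Mn²⁺/Mn the anode: E°cell = +0.48 V, n = 6.
Overall reaction: 2 Cr³⁺(aq) + 3 Mn(s) → 2 Cr(s) + 3 Mn²⁺(aq); Q = [Mn²⁺]^3/[Cr³⁺]^2.
From E = E° − (0.0592/n) log Q: log Q = (E° − E)·n/0.0592 = (+0.48 − (+0.490))·6/0.0592 = -1.0135.
So 2·log[Cr³⁺] = 3·log(0.16) − log Q = -2.3876 − (-1.0135) = -1.3741; log[Cr³⁺] = -1.3741 / 2 = -0.6871; [Cr³⁺] = 10^(-0.6871) ≈ 0.21 M.

0.21 M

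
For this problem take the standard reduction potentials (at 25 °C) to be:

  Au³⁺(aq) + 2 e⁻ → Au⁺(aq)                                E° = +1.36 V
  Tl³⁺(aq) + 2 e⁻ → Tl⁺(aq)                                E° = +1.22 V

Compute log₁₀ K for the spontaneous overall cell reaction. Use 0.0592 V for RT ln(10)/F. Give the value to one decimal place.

4.7

Cathode: Au³⁺/Au⁺; anode: Tl³⁺/Tl⁺. E°cell = +0.14 V, n = 2.
log K = nE°cell / 0.0592 = (2)(+0.14) / 0.0592 = 4.7.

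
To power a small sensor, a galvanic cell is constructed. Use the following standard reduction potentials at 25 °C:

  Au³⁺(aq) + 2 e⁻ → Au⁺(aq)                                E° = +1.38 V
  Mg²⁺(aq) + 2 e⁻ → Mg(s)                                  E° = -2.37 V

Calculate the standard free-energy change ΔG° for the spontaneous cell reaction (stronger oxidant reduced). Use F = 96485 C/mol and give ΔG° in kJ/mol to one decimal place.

-723.6 kJ/mol

Au³⁺/Au⁺ (E° = +1.38 V) is the cathode; Mg²⁺/Mg (E° = -2.37 V) is the anode, so E°cell = +3.75 V.
Balancing electrons gives n = 2 (lcm of 2 and 2).
ΔG° = −nFE° = −(2)(96485)(+3.75) = -723,638 J = -723.6 kJ/mol.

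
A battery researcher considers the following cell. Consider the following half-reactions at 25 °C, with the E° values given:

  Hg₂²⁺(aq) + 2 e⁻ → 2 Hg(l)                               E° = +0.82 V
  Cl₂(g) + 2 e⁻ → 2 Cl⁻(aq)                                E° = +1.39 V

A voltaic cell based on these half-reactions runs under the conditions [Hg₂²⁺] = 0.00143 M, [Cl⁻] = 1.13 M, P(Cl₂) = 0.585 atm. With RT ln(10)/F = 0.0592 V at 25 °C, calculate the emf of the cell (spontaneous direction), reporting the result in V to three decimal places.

+0.644 V

Cl₂/Cl⁻ is the cathode (higher E°), Hg₂²⁺/Hg the anode: E°cell = +1.39 − (+0.82) = +0.57 V, n = 2.
Overall: Cl₂(g) + 2 Hg(l) → 2 Cl⁻(aq) + Hg₂²⁺(aq)
Q = [Cl⁻]^2·[Hg₂²⁺] / (P(Cl₂)); log Q = -2.506.
E = E° − (0.0592/n) log Q = +0.57 − (0.0592/2)(-2.506) = +0.644 V.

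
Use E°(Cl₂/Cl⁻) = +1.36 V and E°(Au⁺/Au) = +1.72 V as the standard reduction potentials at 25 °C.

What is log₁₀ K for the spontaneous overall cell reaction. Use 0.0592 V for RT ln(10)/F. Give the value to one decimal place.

12.2

Cathode: Au⁺/Au; anode: Cl₂/Cl⁻. E°cell = +0.36 V, n = 2.
log K = nE°cell / 0.0592 = (2)(+0.36) / 0.0592 = 12.2.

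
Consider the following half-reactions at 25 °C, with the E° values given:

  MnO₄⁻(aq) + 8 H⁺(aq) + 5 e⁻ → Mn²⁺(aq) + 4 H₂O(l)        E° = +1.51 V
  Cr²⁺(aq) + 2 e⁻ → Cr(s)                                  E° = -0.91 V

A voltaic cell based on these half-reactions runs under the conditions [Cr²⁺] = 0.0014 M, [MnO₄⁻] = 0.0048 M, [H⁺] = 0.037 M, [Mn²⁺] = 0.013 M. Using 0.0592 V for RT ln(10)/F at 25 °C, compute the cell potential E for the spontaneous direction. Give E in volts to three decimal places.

MnO₄⁻/Mn²⁺ is the cathode (higher E°), Cr²⁺/Cr the anode: E°cell = +1.51 − (-0.91) = +2.42 V, n = 10.
Overall: 2 MnO₄⁻(aq) + 16 H⁺(aq) + 5 Cr(s) → 2 Mn²⁺(aq) + 8 H₂O(l) + 5 Cr²⁺(aq)
Q = [Mn²⁺]^2·[Cr²⁺]^5 / ([MnO₄⁻]^2·[H⁺]^16); log Q = 9.505.
E = E° − (0.0592/n) log Q = +2.42 − (0.0592/10)(9.505) = +2.364 V.

+2.364 V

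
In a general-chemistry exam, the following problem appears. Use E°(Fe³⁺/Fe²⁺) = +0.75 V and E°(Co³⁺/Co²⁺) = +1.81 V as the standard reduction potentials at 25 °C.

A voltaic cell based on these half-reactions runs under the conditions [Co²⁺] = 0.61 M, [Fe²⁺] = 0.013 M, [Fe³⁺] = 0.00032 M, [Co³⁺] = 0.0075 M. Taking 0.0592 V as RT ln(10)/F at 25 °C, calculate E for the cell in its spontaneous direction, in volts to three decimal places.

Co³⁺/Co²⁺ is the cathode (higher E°), Fe³⁺/Fe²⁺ the anode: E°cell = +1.81 − (+0.75) = +1.06 V, n = 1.
Overall: Co³⁺(aq) + Fe²⁺(aq) → Co²⁺(aq) + Fe³⁺(aq)
Q = [Co²⁺]·[Fe³⁺] / ([Co³⁺]·[Fe²⁺]); log Q = 0.301.
E = E° − (0.0592/n) log Q = +1.06 − (0.0592/1)(0.301) = +1.042 V.

+1.042 V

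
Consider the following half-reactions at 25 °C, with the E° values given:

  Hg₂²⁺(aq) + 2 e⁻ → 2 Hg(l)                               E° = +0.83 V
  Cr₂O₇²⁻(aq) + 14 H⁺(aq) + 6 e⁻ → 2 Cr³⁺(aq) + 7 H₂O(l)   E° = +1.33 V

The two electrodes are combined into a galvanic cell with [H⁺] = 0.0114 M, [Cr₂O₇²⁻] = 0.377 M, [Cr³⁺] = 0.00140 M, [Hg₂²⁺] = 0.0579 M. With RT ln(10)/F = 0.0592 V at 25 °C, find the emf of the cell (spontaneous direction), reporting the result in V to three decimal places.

+0.320 V

Cr₂O₇²⁻/Cr³⁺ is the cathode (higher E°), Hg₂²⁺/Hg the anode: E°cell = +1.33 − (+0.83) = +0.50 V, n = 6.
Overall: Cr₂O₇²⁻(aq) + 14 H⁺(aq) + 6 Hg(l) → 2 Cr³⁺(aq) + 7 H₂O(l) + 3 Hg₂²⁺(aq)
Q = [Cr³⁺]^2·[Hg₂²⁺]^3 / ([Cr₂O₇²⁻]·[H⁺]^14); log Q = 18.207.
E = E° − (0.0592/n) log Q = +0.50 − (0.0592/6)(18.207) = +0.320 V.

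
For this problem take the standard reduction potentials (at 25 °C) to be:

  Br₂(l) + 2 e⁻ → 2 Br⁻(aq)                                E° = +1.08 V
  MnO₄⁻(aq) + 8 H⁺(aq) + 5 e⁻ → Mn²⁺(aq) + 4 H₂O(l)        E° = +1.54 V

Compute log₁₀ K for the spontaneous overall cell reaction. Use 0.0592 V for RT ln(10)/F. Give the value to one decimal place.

77.7

Cathode: MnO₄⁻/Mn²⁺; anode: Br₂/Br⁻. E°cell = +0.46 V, n = 10.
log K = nE°cell / 0.0592 = (10)(+0.46) / 0.0592 = 77.7.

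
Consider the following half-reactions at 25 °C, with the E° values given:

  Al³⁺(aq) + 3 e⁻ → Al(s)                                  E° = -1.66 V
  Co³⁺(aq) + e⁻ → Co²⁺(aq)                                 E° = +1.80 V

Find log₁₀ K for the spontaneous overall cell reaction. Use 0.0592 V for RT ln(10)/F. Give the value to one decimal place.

Cathode: Co³⁺/Co²⁺; anode: Al³⁺/Al. E°cell = +3.46 V, n = 3.
log K = nE°cell / 0.0592 = (3)(+3.46) / 0.0592 = 175.3.

175.3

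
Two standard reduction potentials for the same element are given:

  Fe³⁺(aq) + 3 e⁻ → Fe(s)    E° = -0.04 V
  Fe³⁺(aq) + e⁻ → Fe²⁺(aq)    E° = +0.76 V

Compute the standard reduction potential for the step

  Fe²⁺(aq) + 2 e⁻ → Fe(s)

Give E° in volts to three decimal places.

Sequential free energies add, so n₃E°₃ = n₁E°₁ + n₂E°₂.
With n₃ = 3, and the known step contributing 1×(+0.76) V, the unknown satisfies 2·E° = 3×(-0.04) − 1×(+0.76) = -0.880.
E° = -0.880 / 2 = -0.440 V.

-0.440 V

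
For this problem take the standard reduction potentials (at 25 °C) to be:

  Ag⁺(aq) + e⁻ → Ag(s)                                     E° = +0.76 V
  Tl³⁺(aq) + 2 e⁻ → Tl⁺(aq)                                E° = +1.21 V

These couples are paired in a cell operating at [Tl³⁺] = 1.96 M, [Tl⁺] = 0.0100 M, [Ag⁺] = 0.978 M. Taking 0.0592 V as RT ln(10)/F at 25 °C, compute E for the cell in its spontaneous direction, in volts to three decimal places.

Tl³⁺/Tl⁺ is the cathode (higher E°), Ag⁺/Ag the anode: E°cell = +1.21 − (+0.76) = +0.45 V, n = 2.
Overall: Tl³⁺(aq) + 2 Ag(s) → Tl⁺(aq) + 2 Ag⁺(aq)
Q = [Tl⁺]·[Ag⁺]^2 / ([Tl³⁺]); log Q = -2.312.
E = E° − (0.0592/n) log Q = +0.45 − (0.0592/2)(-2.312) = +0.518 V.

+0.518 V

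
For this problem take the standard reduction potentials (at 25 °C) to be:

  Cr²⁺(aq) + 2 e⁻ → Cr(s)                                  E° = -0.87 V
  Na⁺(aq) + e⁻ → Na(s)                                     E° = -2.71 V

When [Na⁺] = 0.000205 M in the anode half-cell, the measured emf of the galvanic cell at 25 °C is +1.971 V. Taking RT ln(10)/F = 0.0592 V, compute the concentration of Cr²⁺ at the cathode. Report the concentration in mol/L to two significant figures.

Cr²⁺/Cr is the cathode, Na⁺/Na the anode: E°cell = +1.84 V, n = 2.
Overall reaction: Cr²⁺(aq) + 2 Na(s) → Cr(s) + 2 Na⁺(aq); Q = [Na⁺]^2/[Cr²⁺]^1.
From E = E° − (0.0592/n) log Q: log Q = (E° − E)·n/0.0592 = (+1.84 − (+1.971))·2/0.0592 = -4.4257.
So 1·log[Cr²⁺] = 2·log(0.000205) − log Q = -7.3765 − (-4.4257) = -2.9508; [Cr²⁺] = 10^(-2.9508) ≈ 0.0011 M.

0.0011 M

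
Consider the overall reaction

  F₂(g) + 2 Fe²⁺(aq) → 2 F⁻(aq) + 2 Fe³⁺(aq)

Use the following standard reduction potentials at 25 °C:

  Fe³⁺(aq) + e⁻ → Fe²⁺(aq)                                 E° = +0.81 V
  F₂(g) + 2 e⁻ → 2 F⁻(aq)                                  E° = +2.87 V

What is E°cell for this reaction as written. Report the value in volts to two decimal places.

The F₂/F⁻ couple has the higher reduction potential, so it is the cathode; Fe³⁺/Fe²⁺ is oxidised at the anode.
E°cell = E°(cathode) − E°(anode) = (+2.87) − (+0.81) = +2.06 V.

+2.06 V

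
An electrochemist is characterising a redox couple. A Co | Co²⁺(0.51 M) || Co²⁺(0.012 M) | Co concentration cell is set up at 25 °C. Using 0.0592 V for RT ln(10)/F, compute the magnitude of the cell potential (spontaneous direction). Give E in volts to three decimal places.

For a concentration cell E°cell = 0. The 0.51 M side is the cathode (reduction is favoured where [Co²⁺] is higher).
With n = 2, E = −(0.0592/2) log([Co²⁺]ₐₙ/[Co²⁺]꜀ₐₜ) = −(0.0592/2) log(0.012/0.51) = −(0.0592/2)(-1.628) = +0.048 V.

+0.048 V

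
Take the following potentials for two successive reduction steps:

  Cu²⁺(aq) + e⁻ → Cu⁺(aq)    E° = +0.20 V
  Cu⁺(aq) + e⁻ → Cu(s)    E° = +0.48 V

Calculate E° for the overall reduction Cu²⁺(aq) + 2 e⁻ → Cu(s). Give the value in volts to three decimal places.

Since ΔG° = −nFE° is additive over sequential reductions, n₃E°₃ = n₁E°₁ + n₂E°₂.
E°₃ = (1×+0.20 + 1×+0.48) / 2 = (+0.680) / 2 = +0.340 V.

+0.340 V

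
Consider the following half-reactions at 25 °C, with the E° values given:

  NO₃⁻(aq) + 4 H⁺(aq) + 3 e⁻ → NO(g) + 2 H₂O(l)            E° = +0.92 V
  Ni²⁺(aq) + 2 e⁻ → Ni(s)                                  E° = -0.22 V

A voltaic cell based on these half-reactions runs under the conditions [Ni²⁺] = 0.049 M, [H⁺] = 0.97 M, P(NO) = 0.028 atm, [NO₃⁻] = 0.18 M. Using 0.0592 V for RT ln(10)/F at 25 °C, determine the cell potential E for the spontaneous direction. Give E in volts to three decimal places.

+1.194 V

NO₃⁻/NO is the cathode (higher E°), Ni²⁺/Ni the anode: E°cell = +0.92 − (-0.22) = +1.14 V, n = 6.
Overall: 2 NO₃⁻(aq) + 8 H⁺(aq) + 3 Ni(s) → 2 NO(g) + 4 H₂O(l) + 3 Ni²⁺(aq)
Q = P(NO)^2·[Ni²⁺]^3 / ([NO₃⁻]^2·[H⁺]^8); log Q = -5.440.
E = E° − (0.0592/n) log Q = +1.14 − (0.0592/6)(-5.440) = +1.194 V.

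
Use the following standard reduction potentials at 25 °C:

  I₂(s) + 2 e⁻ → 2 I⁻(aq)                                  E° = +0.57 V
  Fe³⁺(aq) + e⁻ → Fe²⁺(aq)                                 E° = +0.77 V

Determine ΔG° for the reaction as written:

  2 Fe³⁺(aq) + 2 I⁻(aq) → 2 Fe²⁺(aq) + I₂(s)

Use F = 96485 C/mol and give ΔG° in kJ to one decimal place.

As written, Fe³⁺/Fe²⁺ is reduced (cathode) and I₂/I⁻ is oxidised (anode), so E°cell = (+0.77) − (+0.57) = +0.20 V.
Balancing electrons gives n = 2.
ΔG° = −nFE° = −(2)(96485)(+0.20) = -38,594 J = -38.6 kJ.

-38.6 kJ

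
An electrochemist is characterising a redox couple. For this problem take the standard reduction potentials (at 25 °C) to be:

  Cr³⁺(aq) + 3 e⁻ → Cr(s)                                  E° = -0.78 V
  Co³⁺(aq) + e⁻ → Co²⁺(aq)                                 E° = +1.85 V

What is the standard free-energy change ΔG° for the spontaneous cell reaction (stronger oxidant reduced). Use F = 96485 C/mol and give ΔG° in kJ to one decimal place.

-761.3 kJ

Co³⁺/Co²⁺ (E° = +1.85 V) is the cathode; Cr³⁺/Cr (E° = -0.78 V) is the anode, so E°cell = +2.63 V.
Balancing electrons gives n = 3 (lcm of 1 and 3).
ΔG° = −nFE° = −(3)(96485)(+2.63) = -761,267 J = -761.3 kJ.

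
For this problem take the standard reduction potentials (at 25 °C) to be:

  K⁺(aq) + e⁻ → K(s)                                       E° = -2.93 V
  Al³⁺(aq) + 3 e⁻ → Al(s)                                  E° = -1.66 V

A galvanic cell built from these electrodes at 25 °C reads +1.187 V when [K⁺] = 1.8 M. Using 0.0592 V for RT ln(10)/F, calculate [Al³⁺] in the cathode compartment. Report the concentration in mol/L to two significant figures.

0.00036 M

Al³⁺/Al is the cathode, K⁺/K the anode: E°cell = +1.27 V, n = 3.
Overall reaction: Al³⁺(aq) + 3 K(s) → Al(s) + 3 K⁺(aq); Q = [K⁺]^3/[Al³⁺]^1.
From E = E° − (0.0592/n) log Q: log Q = (E° − E)·n/0.0592 = (+1.27 − (+1.187))·3/0.0592 = 4.2061.
So 1·log[Al³⁺] = 3·log(1.8) − log Q = 0.7658 − (4.2061) = -3.4403; [Al³⁺] = 10^(-3.4403) ≈ 0.00036 M.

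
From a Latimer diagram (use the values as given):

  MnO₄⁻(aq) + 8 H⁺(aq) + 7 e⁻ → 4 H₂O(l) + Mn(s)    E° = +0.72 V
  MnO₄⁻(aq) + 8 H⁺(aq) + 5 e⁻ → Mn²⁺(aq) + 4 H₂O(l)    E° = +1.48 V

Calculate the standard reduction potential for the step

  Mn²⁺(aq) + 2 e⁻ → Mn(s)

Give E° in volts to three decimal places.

-1.180 V

Sequential free energies add, so n₃E°₃ = n₁E°₁ + n₂E°₂.
With n₃ = 7, and the known step contributing 5×(+1.48) V, the unknown satisfies 2·E° = 7×(+0.72) − 5×(+1.48) = -2.360.
E° = -2.360 / 2 = -1.180 V.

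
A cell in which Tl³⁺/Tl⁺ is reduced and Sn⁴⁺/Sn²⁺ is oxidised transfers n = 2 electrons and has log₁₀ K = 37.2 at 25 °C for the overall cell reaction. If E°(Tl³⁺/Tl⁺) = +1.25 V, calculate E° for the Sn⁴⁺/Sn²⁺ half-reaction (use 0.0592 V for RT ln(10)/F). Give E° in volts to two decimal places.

E°cell = (0.0592/n)·log K = (0.0592/2)(37.2) = +1.101 V.
Since Tl³⁺/Tl⁺ is the cathode and Sn⁴⁺/Sn²⁺ the anode, E°cell = E°(Tl³⁺/Tl⁺) − E°(Sn⁴⁺/Sn²⁺).
So E°(Sn⁴⁺/Sn²⁺) = E°(Tl³⁺/Tl⁺) − E°cell = (+1.25) − (+1.101) = +0.15 V.

+0.15 V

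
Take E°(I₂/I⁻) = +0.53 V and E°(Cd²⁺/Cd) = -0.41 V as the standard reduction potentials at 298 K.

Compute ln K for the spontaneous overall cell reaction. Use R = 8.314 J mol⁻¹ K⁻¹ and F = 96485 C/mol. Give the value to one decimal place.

73.2

Cathode: I₂/I⁻; anode: Cd²⁺/Cd. E°cell = (+0.53) − (-0.41) = +0.94 V, with n = 2.
ΔG° = −nFE° = −RT ln K, so ln K = nFE°/(RT) = (2)(96485)(+0.94) / ((8.314)(298)) = 73.214.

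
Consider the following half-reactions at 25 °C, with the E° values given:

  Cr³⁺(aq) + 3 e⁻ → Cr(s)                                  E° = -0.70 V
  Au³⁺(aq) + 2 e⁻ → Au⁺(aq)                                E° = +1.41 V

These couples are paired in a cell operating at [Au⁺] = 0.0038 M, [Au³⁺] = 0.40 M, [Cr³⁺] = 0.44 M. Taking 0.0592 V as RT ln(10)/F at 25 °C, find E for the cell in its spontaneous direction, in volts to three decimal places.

Au³⁺/Au⁺ is the cathode (higher E°), Cr³⁺/Cr the anode: E°cell = +1.41 − (-0.70) = +2.11 V, n = 6.
Overall: 3 Au³⁺(aq) + 2 Cr(s) → 3 Au⁺(aq) + 2 Cr³⁺(aq)
Q = [Au⁺]^3·[Cr³⁺]^2 / ([Au³⁺]^3); log Q = -6.780.
E = E° − (0.0592/n) log Q = +2.11 − (0.0592/6)(-6.780) = +2.177 V.

+2.177 V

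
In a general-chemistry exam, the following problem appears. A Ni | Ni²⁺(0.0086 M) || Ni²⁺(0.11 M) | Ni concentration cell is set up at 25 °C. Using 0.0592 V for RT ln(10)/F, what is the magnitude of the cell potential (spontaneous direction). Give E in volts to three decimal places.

+0.033 V

For a concentration cell E°cell = 0. The 0.11 M side is the cathode (reduction is favoured where [Ni²⁺] is higher).
With n = 2, E = −(0.0592/2) log([Ni²⁺]ₐₙ/[Ni²⁺]꜀ₐₜ) = −(0.0592/2) log(0.0086/0.11) = −(0.0592/2)(-1.107) = +0.033 V.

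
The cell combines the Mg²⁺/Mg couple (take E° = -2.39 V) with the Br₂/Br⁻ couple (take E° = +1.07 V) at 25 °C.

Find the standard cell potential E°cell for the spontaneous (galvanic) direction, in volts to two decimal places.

The Br₂/Br⁻ couple has the higher reduction potential, so it is the cathode; Mg²⁺/Mg is oxidised at the anode.
E°cell = E°(cathode) − E°(anode) = (+1.07) − (-2.39) = +3.46 V.
Since E°cell > 0, the reaction is spontaneous under standard conditions.

+3.46 V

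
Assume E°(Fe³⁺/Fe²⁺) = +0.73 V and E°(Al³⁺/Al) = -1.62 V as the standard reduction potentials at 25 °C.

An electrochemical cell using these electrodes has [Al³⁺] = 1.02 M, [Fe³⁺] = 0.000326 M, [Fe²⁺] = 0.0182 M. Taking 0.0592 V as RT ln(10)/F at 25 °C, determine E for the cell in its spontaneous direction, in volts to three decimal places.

+2.246 V

Fe³⁺/Fe²⁺ is the cathode (higher E°), Al³⁺/Al the anode: E°cell = +0.73 − (-1.62) = +2.35 V, n = 3.
Overall: 3 Fe³⁺(aq) + Al(s) → 3 Fe²⁺(aq) + Al³⁺(aq)
Q = [Fe²⁺]^3·[Al³⁺] / ([Fe³⁺]^3); log Q = 5.249.
E = E° − (0.0592/n) log Q = +2.35 − (0.0592/3)(5.249) = +2.246 V.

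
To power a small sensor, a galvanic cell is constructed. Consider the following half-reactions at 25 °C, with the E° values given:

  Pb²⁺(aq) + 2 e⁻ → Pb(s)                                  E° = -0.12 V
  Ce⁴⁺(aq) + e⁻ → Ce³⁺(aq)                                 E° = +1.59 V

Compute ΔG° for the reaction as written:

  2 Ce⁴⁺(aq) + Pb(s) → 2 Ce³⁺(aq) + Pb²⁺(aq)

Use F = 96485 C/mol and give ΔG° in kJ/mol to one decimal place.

-330.0 kJ/mol

As written, Ce⁴⁺/Ce³⁺ is reduced (cathode) and Pb²⁺/Pb is oxidised (anode), so E°cell = (+1.59) − (-0.12) = +1.71 V.
Balancing electrons gives n = 2.
ΔG° = −nFE° = −(2)(96485)(+1.71) = -329,979 J = -330.0 kJ/mol.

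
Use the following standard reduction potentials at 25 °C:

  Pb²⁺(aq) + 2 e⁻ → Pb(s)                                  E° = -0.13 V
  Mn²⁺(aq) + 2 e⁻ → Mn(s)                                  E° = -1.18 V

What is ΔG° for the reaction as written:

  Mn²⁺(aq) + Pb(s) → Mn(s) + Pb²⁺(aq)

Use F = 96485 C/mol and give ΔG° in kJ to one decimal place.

As written, Mn²⁺/Mn is reduced (cathode) and Pb²⁺/Pb is oxidised (anode), so E°cell = (-1.18) − (-0.13) = -1.05 V.
Balancing electrons gives n = 2.
ΔG° = −nFE° = −(2)(96485)(-1.05) = 202,618 J = +202.6 kJ.

+202.6 kJ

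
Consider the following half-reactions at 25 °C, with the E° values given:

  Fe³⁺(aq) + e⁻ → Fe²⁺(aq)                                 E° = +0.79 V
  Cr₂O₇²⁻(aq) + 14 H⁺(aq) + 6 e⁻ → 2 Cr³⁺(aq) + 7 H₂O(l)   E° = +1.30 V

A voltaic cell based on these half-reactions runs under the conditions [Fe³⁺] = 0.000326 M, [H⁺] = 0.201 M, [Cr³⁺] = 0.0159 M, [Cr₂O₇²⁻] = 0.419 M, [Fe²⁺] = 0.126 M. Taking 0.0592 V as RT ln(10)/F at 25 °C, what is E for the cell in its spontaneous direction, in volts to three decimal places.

Cr₂O₇²⁻/Cr³⁺ is the cathode (higher E°), Fe³⁺/Fe²⁺ the anode: E°cell = +1.30 − (+0.79) = +0.51 V, n = 6.
Overall: Cr₂O₇²⁻(aq) + 14 H⁺(aq) + 6 Fe²⁺(aq) → 2 Cr³⁺(aq) + 7 H₂O(l) + 6 Fe³⁺(aq)
Q = [Cr³⁺]^2·[Fe³⁺]^6 / ([Cr₂O₇²⁻]·[H⁺]^14·[Fe²⁺]^6); log Q = -8.987.
E = E° − (0.0592/n) log Q = +0.51 − (0.0592/6)(-8.987) = +0.599 V.

+0.599 V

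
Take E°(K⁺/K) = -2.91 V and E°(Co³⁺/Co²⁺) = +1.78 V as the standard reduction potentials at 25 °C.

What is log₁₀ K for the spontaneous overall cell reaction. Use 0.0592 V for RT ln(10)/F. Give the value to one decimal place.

79.2

Cathode: Co³⁺/Co²⁺; anode: K⁺/K. E°cell = +4.69 V, n = 1.
log K = nE°cell / 0.0592 = (1)(+4.69) / 0.0592 = 79.2.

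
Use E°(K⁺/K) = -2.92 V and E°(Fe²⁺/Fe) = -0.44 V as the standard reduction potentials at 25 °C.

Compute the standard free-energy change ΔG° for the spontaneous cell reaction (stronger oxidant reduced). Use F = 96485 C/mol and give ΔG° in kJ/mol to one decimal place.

Fe²⁺/Fe (E° = -0.44 V) is the cathode; K⁺/K (E° = -2.92 V) is the anode, so E°cell = +2.48 V.
Balancing electrons gives n = 2 (lcm of 2 and 1).
ΔG° = −nFE° = −(2)(96485)(+2.48) = -478,566 J = -478.6 kJ/mol.

-478.6 kJ/mol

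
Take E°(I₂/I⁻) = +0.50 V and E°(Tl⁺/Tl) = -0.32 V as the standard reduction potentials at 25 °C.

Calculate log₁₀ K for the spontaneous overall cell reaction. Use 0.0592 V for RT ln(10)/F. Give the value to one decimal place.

Cathode: I₂/I⁻; anode: Tl⁺/Tl. E°cell = +0.82 V, n = 2.
log K = nE°cell / 0.0592 = (2)(+0.82) / 0.0592 = 27.7.

27.7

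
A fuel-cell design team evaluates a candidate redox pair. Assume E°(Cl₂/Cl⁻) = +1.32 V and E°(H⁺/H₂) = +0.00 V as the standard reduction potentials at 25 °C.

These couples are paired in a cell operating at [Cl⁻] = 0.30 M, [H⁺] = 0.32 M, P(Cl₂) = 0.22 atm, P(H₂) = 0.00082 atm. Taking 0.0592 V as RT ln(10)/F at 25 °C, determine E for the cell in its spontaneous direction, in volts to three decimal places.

Cl₂/Cl⁻ is the cathode (higher E°), H⁺/H₂ the anode: E°cell = +1.32 − (+0.00) = +1.32 V, n = 2.
Overall: Cl₂(g) + H₂(g) → 2 Cl⁻(aq) + 2 H⁺(aq)
Q = [Cl⁻]^2·[H⁺]^2 / (P(Cl₂)·P(H₂)); log Q = 1.708.
E = E° − (0.0592/n) log Q = +1.32 − (0.0592/2)(1.708) = +1.269 V.

+1.269 V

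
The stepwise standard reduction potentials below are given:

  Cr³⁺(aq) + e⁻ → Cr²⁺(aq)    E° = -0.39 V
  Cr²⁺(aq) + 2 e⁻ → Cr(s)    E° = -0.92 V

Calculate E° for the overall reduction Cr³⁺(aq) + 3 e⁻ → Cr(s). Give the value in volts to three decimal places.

Adding the free-energy changes (−nFE°) of the two steps gives −n₃FE°₃ = −n₁FE°₁ − n₂FE°₂.
E°₃ = (1×-0.39 + 2×-0.92) / 3 = (-2.230) / 3 = -0.743 V.
E° values themselves are not directly additive — weighting by electron count is essential.

-0.743 V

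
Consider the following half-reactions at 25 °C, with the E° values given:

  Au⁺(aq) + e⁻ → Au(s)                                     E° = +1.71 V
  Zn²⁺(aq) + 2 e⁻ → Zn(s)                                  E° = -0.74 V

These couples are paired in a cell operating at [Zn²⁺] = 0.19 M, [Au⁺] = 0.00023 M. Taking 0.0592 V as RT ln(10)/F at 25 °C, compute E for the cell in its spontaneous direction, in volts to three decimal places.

+2.256 V

Au⁺/Au is the cathode (higher E°), Zn²⁺/Zn the anode: E°cell = +1.71 − (-0.74) = +2.45 V, n = 2.
Overall: 2 Au⁺(aq) + Zn(s) → 2 Au(s) + Zn²⁺(aq)
Q = [Zn²⁺] / ([Au⁺]^2); log Q = 6.555.
E = E° − (0.0592/n) log Q = +2.45 − (0.0592/2)(6.555) = +2.256 V.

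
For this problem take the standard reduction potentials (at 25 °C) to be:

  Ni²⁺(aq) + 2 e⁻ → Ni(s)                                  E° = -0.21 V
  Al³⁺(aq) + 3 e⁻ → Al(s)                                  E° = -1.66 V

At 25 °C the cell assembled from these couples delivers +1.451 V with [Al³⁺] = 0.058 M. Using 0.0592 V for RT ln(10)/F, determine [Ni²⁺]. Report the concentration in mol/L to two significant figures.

0.16 M

Ni²⁺/Ni is the cathode, Al³⁺/Al the anode: E°cell = +1.45 V, n = 6.
Overall reaction: 3 Ni²⁺(aq) + 2 Al(s) → 3 Ni(s) + 2 Al³⁺(aq); Q = [Al³⁺]^2/[Ni²⁺]^3.
From E = E° − (0.0592/n) log Q: log Q = (E° − E)·n/0.0592 = (+1.45 − (+1.451))·6/0.0592 = -0.1014.
So 3·log[Ni²⁺] = 2·log(0.058) − log Q = -2.4731 − (-0.1014) = -2.3717; log[Ni²⁺] = -2.3717 / 3 = -0.7906; [Ni²⁺] = 10^(-0.7906) ≈ 0.16 M.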